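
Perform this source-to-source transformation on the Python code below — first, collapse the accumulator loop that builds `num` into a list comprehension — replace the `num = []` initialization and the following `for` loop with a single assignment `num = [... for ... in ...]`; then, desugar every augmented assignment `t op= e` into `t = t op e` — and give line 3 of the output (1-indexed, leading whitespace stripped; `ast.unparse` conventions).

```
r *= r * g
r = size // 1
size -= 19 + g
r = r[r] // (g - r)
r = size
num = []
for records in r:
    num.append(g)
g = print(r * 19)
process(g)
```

size = size - (19 + g)

Transformed code:
r = r * (r * g)
r = size // 1
size = size - (19 + g)
r = r[r] // (g - r)
r = size
num = [g for records in r]
g = print(r * 19)
process(g)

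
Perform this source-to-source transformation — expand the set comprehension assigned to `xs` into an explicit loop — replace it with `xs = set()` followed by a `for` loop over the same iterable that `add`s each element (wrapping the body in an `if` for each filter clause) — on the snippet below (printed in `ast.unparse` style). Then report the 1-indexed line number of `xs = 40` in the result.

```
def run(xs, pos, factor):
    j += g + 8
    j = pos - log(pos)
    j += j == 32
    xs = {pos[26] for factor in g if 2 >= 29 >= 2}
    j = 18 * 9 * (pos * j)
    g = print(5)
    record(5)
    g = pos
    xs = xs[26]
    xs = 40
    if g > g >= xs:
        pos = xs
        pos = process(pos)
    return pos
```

14

Transformed code:
def run(xs, pos, factor):
    j += g + 8
    j = pos - log(pos)
    j += j == 32
    xs = set()
    for factor in g:
        if 2 >= 29 >= 2:
            xs.add(pos[26])
    j = 18 * 9 * (pos * j)
    g = print(5)
    record(5)
    g = pos
    xs = xs[26]
    xs = 40
    if g > g >= xs:
        pos = xs
        pos = process(pos)
    return pos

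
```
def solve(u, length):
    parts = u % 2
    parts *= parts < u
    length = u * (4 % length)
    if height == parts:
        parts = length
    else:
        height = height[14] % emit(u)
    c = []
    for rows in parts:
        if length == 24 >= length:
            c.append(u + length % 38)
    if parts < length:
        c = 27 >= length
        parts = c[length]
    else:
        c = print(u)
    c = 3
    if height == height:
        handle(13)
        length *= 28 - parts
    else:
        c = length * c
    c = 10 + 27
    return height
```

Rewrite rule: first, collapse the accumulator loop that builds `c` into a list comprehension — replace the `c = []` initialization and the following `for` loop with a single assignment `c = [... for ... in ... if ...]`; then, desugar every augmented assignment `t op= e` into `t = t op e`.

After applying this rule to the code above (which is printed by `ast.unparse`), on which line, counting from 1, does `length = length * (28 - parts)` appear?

18

Transformed code:
def solve(u, length):
    parts = u % 2
    parts = parts * (parts < u)
    length = u * (4 % length)
    if height == parts:
        parts = length
    else:
        height = height[14] % emit(u)
    c = [u + length % 38 for rows in parts if length == 24 >= length]
    if parts < length:
        c = 27 >= length
        parts = c[length]
    else:
        c = print(u)
    c = 3
    if height == height:
        handle(13)
        length = length * (28 - parts)
    else:
        c = length * c
    c = 10 + 27
    return height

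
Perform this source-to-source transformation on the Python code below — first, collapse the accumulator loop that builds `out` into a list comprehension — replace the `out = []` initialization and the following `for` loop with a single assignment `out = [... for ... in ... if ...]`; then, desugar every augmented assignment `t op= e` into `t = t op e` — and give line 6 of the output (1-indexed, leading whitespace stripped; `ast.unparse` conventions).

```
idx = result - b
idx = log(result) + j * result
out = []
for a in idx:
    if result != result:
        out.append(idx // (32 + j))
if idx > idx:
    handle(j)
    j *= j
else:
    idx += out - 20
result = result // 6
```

j = j * j

Transformed code:
idx = result - b
idx = log(result) + j * result
out = [idx // (32 + j) for a in idx if result != result]
if idx > idx:
    handle(j)
    j = j * j
else:
    idx = idx + (out - 20)
result = result // 6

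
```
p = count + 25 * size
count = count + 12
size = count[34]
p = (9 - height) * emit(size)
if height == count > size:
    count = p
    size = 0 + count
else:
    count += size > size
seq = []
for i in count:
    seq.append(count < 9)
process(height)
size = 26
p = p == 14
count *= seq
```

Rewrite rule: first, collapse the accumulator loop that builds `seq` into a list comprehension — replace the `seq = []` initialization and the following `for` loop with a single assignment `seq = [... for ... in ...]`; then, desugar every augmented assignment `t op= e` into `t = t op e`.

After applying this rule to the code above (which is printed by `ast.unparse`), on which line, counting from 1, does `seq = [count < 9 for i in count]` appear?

Transformed code:
p = count + 25 * size
count = count + 12
size = count[34]
p = (9 - height) * emit(size)
if height == count > size:
    count = p
    size = 0 + count
else:
    count = count + (size > size)
seq = [count < 9 for i in count]
process(height)
size = 26
p = p == 14
count = count * seq

10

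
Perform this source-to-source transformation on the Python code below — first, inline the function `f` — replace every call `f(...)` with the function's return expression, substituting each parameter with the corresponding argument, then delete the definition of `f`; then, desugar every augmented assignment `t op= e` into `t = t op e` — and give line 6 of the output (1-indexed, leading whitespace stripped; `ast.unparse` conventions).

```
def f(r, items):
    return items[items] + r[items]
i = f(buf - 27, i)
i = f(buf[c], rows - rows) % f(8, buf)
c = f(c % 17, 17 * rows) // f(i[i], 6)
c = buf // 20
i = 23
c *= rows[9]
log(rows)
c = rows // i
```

c = c * rows[9]

Transformed code:
i = i[i] + (buf - 27)[i]
i = ((rows - rows)[rows - rows] + buf[c][rows - rows]) % (buf[buf] + 8[buf])
c = ((17 * rows)[17 * rows] + (c % 17)[17 * rows]) // (6[6] + i[i][6])
c = buf // 20
i = 23
c = c * rows[9]
log(rows)
c = rows // i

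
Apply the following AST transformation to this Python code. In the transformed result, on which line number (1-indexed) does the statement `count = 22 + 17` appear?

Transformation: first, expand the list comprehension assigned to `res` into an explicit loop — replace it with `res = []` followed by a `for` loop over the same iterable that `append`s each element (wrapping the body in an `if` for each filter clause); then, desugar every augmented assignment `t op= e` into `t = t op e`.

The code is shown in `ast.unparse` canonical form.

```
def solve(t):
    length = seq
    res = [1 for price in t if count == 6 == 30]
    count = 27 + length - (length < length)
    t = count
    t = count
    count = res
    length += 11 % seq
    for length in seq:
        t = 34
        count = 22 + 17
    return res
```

Transformed code:
def solve(t):
    length = seq
    res = []
    for price in t:
        if count == 6 == 30:
            res.append(1)
    count = 27 + length - (length < length)
    t = count
    t = count
    count = res
    length = length + 11 % seq
    for length in seq:
        t = 34
        count = 22 + 17
    return res

14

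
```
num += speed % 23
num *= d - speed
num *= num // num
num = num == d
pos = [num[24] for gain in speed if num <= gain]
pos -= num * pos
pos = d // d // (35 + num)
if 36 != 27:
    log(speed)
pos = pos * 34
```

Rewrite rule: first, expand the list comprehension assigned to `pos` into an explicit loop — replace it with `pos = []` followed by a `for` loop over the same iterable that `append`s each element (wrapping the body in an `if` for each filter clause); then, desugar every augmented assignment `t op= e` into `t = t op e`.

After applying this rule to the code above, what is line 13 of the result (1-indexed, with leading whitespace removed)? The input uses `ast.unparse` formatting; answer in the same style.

pos = pos * 34

Transformed code:
num = num + speed % 23
num = num * (d - speed)
num = num * (num // num)
num = num == d
pos = []
for gain in speed:
    if num <= gain:
        pos.append(num[24])
pos = pos - num * pos
pos = d // d // (35 + num)
if 36 != 27:
    log(speed)
pos = pos * 34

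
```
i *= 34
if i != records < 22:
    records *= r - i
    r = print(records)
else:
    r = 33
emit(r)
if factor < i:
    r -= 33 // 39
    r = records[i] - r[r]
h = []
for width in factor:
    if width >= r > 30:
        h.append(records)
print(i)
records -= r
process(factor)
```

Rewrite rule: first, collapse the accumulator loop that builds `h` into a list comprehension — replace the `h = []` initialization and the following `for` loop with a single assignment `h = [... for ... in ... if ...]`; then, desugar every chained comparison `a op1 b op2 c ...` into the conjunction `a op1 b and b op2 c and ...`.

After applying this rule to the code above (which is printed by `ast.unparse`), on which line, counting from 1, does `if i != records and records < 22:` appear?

Transformed code:
i *= 34
if i != records and records < 22:
    records *= r - i
    r = print(records)
else:
    r = 33
emit(r)
if factor < i:
    r -= 33 // 39
    r = records[i] - r[r]
h = [records for width in factor if width >= r and r > 30]
print(i)
records -= r
process(factor)

2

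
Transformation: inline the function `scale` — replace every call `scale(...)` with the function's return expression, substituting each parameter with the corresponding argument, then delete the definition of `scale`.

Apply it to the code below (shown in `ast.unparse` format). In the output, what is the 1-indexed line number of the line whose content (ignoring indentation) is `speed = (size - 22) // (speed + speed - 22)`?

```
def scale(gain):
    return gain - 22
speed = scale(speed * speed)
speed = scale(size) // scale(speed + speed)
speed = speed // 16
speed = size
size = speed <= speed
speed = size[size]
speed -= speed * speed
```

Transformed code:
speed = speed * speed - 22
speed = (size - 22) // (speed + speed - 22)
speed = speed // 16
speed = size
size = speed <= speed
speed = size[size]
speed -= speed * speed

2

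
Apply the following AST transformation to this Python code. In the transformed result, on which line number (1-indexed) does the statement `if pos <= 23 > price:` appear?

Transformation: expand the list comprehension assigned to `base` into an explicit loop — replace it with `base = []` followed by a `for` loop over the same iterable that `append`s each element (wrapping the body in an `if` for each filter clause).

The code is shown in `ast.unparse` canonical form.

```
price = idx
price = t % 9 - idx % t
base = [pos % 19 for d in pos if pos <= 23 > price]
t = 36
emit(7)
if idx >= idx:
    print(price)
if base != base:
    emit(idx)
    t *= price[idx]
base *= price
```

Transformed code:
price = idx
price = t % 9 - idx % t
base = []
for d in pos:
    if pos <= 23 > price:
        base.append(pos % 19)
t = 36
emit(7)
if idx >= idx:
    print(price)
if base != base:
    emit(idx)
    t *= price[idx]
base *= price

5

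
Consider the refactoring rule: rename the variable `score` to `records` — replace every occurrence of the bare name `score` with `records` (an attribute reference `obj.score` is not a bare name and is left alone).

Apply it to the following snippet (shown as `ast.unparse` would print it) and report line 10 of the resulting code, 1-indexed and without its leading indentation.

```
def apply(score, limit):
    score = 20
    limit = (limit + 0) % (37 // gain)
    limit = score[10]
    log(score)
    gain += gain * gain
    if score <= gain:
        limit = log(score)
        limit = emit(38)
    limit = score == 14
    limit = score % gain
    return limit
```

Transformed code:
def apply(records, limit):
    records = 20
    limit = (limit + 0) % (37 // gain)
    limit = records[10]
    log(records)
    gain += gain * gain
    if records <= gain:
        limit = log(records)
        limit = emit(38)
    limit = records == 14
    limit = records % gain
    return limit

limit = records == 14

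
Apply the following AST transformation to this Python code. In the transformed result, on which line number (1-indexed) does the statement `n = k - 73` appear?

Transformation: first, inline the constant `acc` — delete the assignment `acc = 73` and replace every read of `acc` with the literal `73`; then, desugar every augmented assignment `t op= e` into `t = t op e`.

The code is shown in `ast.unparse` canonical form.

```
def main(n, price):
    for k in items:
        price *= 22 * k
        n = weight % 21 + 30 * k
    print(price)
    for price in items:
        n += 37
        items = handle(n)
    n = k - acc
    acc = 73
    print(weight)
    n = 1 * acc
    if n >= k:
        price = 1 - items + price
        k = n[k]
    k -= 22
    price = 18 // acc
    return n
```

9

Transformed code:
def main(n, price):
    for k in items:
        price = price * (22 * k)
        n = weight % 21 + 30 * k
    print(price)
    for price in items:
        n = n + 37
        items = handle(n)
    n = k - 73
    print(weight)
    n = 1 * 73
    if n >= k:
        price = 1 - items + price
        k = n[k]
    k = k - 22
    price = 18 // 73
    return n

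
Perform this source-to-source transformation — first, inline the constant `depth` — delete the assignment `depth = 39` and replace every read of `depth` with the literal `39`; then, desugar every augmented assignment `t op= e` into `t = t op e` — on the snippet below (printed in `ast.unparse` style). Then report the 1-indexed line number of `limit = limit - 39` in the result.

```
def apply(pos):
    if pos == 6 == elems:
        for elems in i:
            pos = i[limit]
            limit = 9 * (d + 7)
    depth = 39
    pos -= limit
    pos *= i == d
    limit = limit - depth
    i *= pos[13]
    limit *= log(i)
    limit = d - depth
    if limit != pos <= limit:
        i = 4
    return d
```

8

Transformed code:
def apply(pos):
    if pos == 6 == elems:
        for elems in i:
            pos = i[limit]
            limit = 9 * (d + 7)
    pos = pos - limit
    pos = pos * (i == d)
    limit = limit - 39
    i = i * pos[13]
    limit = limit * log(i)
    limit = d - 39
    if limit != pos <= limit:
        i = 4
    return d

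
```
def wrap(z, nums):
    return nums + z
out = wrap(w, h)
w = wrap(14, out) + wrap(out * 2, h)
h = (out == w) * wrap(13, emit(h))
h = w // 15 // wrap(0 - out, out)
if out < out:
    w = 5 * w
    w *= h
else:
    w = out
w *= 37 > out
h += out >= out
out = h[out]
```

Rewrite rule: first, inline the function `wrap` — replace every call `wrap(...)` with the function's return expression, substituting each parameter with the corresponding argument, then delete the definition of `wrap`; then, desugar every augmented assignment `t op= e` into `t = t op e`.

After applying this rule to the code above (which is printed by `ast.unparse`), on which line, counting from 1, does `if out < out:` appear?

Transformed code:
out = h + w
w = out + 14 + (h + out * 2)
h = (out == w) * (emit(h) + 13)
h = w // 15 // (out + (0 - out))
if out < out:
    w = 5 * w
    w = w * h
else:
    w = out
w = w * (37 > out)
h = h + (out >= out)
out = h[out]

5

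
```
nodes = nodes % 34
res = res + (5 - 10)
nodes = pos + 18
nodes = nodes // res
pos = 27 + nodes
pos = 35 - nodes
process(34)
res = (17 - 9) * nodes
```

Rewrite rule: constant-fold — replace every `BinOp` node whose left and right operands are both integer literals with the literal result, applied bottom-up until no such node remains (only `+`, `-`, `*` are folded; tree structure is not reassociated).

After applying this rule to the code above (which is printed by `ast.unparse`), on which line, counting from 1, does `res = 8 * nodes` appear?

8

Transformed code:
nodes = nodes % 34
res = res + -5
nodes = pos + 18
nodes = nodes // res
pos = 27 + nodes
pos = 35 - nodes
process(34)
res = 8 * nodes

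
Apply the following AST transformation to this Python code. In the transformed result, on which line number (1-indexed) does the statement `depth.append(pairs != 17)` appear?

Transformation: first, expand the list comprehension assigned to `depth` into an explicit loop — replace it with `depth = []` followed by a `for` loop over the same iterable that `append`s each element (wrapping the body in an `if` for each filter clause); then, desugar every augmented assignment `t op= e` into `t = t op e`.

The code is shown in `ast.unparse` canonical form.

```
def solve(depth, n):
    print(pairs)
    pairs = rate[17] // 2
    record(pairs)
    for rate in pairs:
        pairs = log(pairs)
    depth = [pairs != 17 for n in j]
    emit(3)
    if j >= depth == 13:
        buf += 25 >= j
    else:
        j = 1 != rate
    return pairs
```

9

Transformed code:
def solve(depth, n):
    print(pairs)
    pairs = rate[17] // 2
    record(pairs)
    for rate in pairs:
        pairs = log(pairs)
    depth = []
    for n in j:
        depth.append(pairs != 17)
    emit(3)
    if j >= depth == 13:
        buf = buf + (25 >= j)
    else:
        j = 1 != rate
    return pairs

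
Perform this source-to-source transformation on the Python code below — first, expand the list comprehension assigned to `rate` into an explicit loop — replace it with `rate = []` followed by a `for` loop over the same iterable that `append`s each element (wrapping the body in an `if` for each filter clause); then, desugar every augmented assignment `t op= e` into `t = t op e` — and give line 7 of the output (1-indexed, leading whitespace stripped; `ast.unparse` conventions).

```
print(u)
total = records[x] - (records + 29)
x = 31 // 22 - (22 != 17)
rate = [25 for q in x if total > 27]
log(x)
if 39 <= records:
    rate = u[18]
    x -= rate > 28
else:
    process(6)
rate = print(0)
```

Transformed code:
print(u)
total = records[x] - (records + 29)
x = 31 // 22 - (22 != 17)
rate = []
for q in x:
    if total > 27:
        rate.append(25)
log(x)
if 39 <= records:
    rate = u[18]
    x = x - (rate > 28)
else:
    process(6)
rate = print(0)

rate.append(25)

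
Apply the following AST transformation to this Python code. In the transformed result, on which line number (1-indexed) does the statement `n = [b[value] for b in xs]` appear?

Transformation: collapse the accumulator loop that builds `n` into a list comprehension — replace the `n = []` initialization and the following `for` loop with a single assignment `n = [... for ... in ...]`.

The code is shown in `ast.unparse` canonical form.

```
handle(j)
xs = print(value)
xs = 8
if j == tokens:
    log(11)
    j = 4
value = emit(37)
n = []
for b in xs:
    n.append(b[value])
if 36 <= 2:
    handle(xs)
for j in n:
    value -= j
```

8

Transformed code:
handle(j)
xs = print(value)
xs = 8
if j == tokens:
    log(11)
    j = 4
value = emit(37)
n = [b[value] for b in xs]
if 36 <= 2:
    handle(xs)
for j in n:
    value -= j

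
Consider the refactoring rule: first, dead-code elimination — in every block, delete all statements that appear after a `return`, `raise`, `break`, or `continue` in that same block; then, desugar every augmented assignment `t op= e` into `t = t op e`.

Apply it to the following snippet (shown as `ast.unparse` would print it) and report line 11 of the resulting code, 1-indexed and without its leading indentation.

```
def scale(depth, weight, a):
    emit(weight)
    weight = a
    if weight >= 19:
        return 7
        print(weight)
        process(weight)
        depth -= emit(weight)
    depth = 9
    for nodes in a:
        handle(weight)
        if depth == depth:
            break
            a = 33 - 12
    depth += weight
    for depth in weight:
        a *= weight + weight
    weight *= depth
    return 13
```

Transformed code:
def scale(depth, weight, a):
    emit(weight)
    weight = a
    if weight >= 19:
        return 7
    depth = 9
    for nodes in a:
        handle(weight)
        if depth == depth:
            break
    depth = depth + weight
    for depth in weight:
        a = a * (weight + weight)
    weight = weight * depth
    return 13

depth = depth + weight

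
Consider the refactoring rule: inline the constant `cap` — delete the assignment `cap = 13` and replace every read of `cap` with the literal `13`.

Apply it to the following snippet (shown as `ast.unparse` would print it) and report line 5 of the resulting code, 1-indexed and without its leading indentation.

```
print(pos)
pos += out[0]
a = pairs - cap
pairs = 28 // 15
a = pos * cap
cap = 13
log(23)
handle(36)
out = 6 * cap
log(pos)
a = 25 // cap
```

Transformed code:
print(pos)
pos += out[0]
a = pairs - 13
pairs = 28 // 15
a = pos * 13
log(23)
handle(36)
out = 6 * 13
log(pos)
a = 25 // 13

a = pos * 13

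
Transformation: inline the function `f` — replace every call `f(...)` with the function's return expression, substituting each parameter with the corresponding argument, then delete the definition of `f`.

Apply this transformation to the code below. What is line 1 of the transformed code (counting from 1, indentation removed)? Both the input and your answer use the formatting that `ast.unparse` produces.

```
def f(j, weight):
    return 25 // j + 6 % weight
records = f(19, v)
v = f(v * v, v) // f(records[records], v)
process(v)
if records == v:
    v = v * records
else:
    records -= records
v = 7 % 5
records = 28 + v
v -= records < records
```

records = 25 // 19 + 6 % v

Transformed code:
records = 25 // 19 + 6 % v
v = (25 // (v * v) + 6 % v) // (25 // records[records] + 6 % v)
process(v)
if records == v:
    v = v * records
else:
    records -= records
v = 7 % 5
records = 28 + v
v -= records < records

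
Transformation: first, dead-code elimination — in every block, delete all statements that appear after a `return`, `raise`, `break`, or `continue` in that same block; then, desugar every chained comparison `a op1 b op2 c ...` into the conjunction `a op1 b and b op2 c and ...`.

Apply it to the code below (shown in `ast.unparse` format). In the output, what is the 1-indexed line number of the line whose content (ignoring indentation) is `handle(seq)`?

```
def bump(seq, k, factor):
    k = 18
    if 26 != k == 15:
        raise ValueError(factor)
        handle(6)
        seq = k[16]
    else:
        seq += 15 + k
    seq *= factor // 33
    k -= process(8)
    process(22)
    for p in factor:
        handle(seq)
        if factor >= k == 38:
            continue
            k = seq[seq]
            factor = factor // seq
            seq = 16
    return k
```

11

Transformed code:
def bump(seq, k, factor):
    k = 18
    if 26 != k and k == 15:
        raise ValueError(factor)
    else:
        seq += 15 + k
    seq *= factor // 33
    k -= process(8)
    process(22)
    for p in factor:
        handle(seq)
        if factor >= k and k == 38:
            continue
    return k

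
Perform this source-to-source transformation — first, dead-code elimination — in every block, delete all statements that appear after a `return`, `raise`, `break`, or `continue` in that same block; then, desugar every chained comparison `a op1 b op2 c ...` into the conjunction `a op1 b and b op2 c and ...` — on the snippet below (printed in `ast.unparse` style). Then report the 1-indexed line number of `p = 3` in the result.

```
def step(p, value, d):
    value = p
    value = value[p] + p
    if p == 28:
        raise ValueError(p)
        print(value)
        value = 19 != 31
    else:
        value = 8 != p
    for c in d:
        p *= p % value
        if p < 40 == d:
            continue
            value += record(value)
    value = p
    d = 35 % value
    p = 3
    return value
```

14

Transformed code:
def step(p, value, d):
    value = p
    value = value[p] + p
    if p == 28:
        raise ValueError(p)
    else:
        value = 8 != p
    for c in d:
        p *= p % value
        if p < 40 and 40 == d:
            continue
    value = p
    d = 35 % value
    p = 3
    return value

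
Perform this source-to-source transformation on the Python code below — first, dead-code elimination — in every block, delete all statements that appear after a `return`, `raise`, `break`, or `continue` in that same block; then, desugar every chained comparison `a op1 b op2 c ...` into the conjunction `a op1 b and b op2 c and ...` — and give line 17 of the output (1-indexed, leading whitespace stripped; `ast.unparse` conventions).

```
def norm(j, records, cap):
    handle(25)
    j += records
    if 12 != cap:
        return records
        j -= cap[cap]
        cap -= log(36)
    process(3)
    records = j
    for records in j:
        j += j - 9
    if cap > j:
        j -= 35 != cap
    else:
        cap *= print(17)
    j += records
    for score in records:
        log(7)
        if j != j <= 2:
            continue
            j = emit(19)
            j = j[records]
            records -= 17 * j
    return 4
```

if j != j and j <= 2:

Transformed code:
def norm(j, records, cap):
    handle(25)
    j += records
    if 12 != cap:
        return records
    process(3)
    records = j
    for records in j:
        j += j - 9
    if cap > j:
        j -= 35 != cap
    else:
        cap *= print(17)
    j += records
    for score in records:
        log(7)
        if j != j and j <= 2:
            continue
    return 4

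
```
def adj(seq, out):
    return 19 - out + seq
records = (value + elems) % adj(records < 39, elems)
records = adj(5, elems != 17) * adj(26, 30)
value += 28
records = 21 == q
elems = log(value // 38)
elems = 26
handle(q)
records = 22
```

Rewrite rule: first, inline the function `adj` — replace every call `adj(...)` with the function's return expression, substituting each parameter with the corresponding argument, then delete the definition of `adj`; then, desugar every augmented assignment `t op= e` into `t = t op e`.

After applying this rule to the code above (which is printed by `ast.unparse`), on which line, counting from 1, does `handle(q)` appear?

Transformed code:
records = (value + elems) % (19 - elems + (records < 39))
records = (19 - (elems != 17) + 5) * (19 - 30 + 26)
value = value + 28
records = 21 == q
elems = log(value // 38)
elems = 26
handle(q)
records = 22

7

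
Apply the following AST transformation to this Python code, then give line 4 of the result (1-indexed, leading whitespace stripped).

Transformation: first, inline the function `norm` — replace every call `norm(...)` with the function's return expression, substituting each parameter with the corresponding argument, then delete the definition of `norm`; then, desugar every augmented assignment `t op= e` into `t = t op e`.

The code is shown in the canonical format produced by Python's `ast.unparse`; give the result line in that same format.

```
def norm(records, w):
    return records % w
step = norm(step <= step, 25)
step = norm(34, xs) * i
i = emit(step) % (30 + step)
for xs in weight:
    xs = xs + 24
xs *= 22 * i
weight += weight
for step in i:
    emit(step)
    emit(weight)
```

for xs in weight:

Transformed code:
step = (step <= step) % 25
step = 34 % xs * i
i = emit(step) % (30 + step)
for xs in weight:
    xs = xs + 24
xs = xs * (22 * i)
weight = weight + weight
for step in i:
    emit(step)
    emit(weight)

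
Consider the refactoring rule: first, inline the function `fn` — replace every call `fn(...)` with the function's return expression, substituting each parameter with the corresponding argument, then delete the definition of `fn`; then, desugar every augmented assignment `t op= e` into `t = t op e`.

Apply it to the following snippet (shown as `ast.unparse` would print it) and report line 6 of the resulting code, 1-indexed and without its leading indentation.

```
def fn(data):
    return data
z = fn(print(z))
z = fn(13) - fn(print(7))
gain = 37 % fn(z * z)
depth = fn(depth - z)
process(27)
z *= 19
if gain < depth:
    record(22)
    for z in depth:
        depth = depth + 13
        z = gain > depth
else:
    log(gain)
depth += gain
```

z = z * 19

Transformed code:
z = print(z)
z = 13 - print(7)
gain = 37 % (z * z)
depth = depth - z
process(27)
z = z * 19
if gain < depth:
    record(22)
    for z in depth:
        depth = depth + 13
        z = gain > depth
else:
    log(gain)
depth = depth + gain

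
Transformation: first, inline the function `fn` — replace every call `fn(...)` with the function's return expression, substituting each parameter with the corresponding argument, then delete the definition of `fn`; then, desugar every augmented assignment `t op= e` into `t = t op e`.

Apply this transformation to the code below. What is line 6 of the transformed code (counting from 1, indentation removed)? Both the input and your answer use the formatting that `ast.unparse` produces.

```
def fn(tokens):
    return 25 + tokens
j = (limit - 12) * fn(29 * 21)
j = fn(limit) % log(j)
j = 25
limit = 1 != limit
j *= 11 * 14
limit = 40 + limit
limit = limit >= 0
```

Transformed code:
j = (limit - 12) * (25 + 29 * 21)
j = (25 + limit) % log(j)
j = 25
limit = 1 != limit
j = j * (11 * 14)
limit = 40 + limit
limit = limit >= 0

limit = 40 + limit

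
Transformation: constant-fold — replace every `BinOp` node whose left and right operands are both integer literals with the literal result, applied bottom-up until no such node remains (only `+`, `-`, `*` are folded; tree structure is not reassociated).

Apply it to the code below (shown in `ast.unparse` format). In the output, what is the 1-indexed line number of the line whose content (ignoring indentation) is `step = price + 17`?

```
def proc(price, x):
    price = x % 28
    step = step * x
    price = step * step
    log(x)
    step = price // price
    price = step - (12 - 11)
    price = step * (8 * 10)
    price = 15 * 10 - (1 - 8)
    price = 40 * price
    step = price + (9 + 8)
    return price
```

11

Transformed code:
def proc(price, x):
    price = x % 28
    step = step * x
    price = step * step
    log(x)
    step = price // price
    price = step - 1
    price = step * 80
    price = 157
    price = 40 * price
    step = price + 17
    return price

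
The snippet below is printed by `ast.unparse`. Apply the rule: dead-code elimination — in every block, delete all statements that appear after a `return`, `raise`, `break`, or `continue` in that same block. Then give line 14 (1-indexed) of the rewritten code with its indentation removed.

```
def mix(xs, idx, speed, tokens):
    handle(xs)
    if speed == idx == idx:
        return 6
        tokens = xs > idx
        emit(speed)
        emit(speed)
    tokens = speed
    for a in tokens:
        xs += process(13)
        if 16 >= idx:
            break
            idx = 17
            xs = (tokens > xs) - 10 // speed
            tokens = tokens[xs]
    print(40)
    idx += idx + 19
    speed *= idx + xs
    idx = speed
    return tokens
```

Transformed code:
def mix(xs, idx, speed, tokens):
    handle(xs)
    if speed == idx == idx:
        return 6
    tokens = speed
    for a in tokens:
        xs += process(13)
        if 16 >= idx:
            break
    print(40)
    idx += idx + 19
    speed *= idx + xs
    idx = speed
    return tokens

return tokens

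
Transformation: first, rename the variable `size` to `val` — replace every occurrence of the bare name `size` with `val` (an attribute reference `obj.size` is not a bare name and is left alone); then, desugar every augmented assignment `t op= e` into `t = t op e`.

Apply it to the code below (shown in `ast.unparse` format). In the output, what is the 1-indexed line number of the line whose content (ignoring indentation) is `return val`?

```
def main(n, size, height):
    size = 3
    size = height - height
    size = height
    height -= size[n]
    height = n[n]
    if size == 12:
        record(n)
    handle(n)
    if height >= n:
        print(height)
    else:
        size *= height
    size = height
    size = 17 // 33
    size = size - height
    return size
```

Transformed code:
def main(n, val, height):
    val = 3
    val = height - height
    val = height
    height = height - val[n]
    height = n[n]
    if val == 12:
        record(n)
    handle(n)
    if height >= n:
        print(height)
    else:
        val = val * height
    val = height
    val = 17 // 33
    val = val - height
    return val

17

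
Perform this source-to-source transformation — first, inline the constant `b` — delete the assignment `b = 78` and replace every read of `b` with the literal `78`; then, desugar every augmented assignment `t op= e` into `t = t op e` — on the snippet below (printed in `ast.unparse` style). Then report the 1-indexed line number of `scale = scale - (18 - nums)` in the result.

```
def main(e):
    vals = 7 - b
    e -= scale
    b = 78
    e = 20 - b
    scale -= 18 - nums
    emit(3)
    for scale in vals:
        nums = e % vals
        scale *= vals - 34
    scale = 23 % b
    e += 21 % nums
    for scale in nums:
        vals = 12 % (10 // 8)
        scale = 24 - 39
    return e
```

5

Transformed code:
def main(e):
    vals = 7 - 78
    e = e - scale
    e = 20 - 78
    scale = scale - (18 - nums)
    emit(3)
    for scale in vals:
        nums = e % vals
        scale = scale * (vals - 34)
    scale = 23 % 78
    e = e + 21 % nums
    for scale in nums:
        vals = 12 % (10 // 8)
        scale = 24 - 39
    return e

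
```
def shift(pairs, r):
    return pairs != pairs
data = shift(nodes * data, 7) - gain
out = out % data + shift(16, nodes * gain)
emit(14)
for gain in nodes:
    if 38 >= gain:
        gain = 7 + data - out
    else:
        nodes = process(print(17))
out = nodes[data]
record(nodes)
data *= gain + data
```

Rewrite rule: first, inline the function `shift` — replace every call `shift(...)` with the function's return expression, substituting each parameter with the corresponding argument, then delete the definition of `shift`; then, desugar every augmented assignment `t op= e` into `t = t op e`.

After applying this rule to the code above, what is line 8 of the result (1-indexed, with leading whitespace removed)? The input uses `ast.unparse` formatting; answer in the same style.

Transformed code:
data = (nodes * data != nodes * data) - gain
out = out % data + (16 != 16)
emit(14)
for gain in nodes:
    if 38 >= gain:
        gain = 7 + data - out
    else:
        nodes = process(print(17))
out = nodes[data]
record(nodes)
data = data * (gain + data)

nodes = process(print(17))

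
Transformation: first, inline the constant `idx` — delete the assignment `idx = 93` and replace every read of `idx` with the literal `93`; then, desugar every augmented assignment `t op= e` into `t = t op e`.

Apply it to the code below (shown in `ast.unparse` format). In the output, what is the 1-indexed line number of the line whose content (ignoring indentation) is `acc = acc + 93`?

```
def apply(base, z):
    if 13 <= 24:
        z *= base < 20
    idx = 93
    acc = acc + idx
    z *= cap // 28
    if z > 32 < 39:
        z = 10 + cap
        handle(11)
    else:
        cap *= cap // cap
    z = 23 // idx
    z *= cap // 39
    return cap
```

Transformed code:
def apply(base, z):
    if 13 <= 24:
        z = z * (base < 20)
    acc = acc + 93
    z = z * (cap // 28)
    if z > 32 < 39:
        z = 10 + cap
        handle(11)
    else:
        cap = cap * (cap // cap)
    z = 23 // 93
    z = z * (cap // 39)
    return cap

4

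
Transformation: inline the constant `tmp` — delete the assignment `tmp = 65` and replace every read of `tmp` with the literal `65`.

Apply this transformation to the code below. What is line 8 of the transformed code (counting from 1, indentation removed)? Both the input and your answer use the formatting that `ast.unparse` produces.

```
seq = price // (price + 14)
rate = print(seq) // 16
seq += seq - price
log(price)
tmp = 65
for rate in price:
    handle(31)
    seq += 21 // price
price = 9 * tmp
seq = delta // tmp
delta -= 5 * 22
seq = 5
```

Transformed code:
seq = price // (price + 14)
rate = print(seq) // 16
seq += seq - price
log(price)
for rate in price:
    handle(31)
    seq += 21 // price
price = 9 * 65
seq = delta // 65
delta -= 5 * 22
seq = 5

price = 9 * 65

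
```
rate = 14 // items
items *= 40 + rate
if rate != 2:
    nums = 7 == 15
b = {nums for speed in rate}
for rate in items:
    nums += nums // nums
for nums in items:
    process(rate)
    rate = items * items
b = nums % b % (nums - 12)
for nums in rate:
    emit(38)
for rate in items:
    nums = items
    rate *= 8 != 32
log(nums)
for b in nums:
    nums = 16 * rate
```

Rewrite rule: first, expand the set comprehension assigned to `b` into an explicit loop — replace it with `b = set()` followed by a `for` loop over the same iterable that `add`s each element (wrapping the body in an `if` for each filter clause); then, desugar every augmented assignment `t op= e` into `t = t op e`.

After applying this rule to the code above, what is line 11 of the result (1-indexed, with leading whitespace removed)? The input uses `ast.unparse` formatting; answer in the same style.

Transformed code:
rate = 14 // items
items = items * (40 + rate)
if rate != 2:
    nums = 7 == 15
b = set()
for speed in rate:
    b.add(nums)
for rate in items:
    nums = nums + nums // nums
for nums in items:
    process(rate)
    rate = items * items
b = nums % b % (nums - 12)
for nums in rate:
    emit(38)
for rate in items:
    nums = items
    rate = rate * (8 != 32)
log(nums)
for b in nums:
    nums = 16 * rate

process(rate)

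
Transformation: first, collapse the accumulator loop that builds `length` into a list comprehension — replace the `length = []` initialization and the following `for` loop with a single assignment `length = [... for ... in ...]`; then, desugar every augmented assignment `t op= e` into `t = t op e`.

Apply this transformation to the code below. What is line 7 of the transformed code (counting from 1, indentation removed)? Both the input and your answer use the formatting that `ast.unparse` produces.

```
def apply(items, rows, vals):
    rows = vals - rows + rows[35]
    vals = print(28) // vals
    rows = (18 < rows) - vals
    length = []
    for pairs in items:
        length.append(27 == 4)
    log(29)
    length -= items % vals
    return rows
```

length = length - items % vals

Transformed code:
def apply(items, rows, vals):
    rows = vals - rows + rows[35]
    vals = print(28) // vals
    rows = (18 < rows) - vals
    length = [27 == 4 for pairs in items]
    log(29)
    length = length - items % vals
    return rows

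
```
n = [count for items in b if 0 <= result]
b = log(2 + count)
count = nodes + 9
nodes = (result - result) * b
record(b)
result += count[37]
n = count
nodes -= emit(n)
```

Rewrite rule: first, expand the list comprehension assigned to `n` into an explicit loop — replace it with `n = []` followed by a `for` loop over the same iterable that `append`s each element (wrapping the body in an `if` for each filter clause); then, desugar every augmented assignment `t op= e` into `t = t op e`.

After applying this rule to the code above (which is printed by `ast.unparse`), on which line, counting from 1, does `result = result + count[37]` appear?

9

Transformed code:
n = []
for items in b:
    if 0 <= result:
        n.append(count)
b = log(2 + count)
count = nodes + 9
nodes = (result - result) * b
record(b)
result = result + count[37]
n = count
nodes = nodes - emit(n)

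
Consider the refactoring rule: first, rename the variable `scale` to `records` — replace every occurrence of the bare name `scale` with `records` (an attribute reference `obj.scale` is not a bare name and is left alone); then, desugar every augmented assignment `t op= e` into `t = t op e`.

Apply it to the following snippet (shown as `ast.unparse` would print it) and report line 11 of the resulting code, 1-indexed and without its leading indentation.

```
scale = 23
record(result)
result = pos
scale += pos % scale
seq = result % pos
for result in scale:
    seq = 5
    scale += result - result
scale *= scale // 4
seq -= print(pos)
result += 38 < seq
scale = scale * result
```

Transformed code:
records = 23
record(result)
result = pos
records = records + pos % records
seq = result % pos
for result in records:
    seq = 5
    records = records + (result - result)
records = records * (records // 4)
seq = seq - print(pos)
result = result + (38 < seq)
records = records * result

result = result + (38 < seq)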